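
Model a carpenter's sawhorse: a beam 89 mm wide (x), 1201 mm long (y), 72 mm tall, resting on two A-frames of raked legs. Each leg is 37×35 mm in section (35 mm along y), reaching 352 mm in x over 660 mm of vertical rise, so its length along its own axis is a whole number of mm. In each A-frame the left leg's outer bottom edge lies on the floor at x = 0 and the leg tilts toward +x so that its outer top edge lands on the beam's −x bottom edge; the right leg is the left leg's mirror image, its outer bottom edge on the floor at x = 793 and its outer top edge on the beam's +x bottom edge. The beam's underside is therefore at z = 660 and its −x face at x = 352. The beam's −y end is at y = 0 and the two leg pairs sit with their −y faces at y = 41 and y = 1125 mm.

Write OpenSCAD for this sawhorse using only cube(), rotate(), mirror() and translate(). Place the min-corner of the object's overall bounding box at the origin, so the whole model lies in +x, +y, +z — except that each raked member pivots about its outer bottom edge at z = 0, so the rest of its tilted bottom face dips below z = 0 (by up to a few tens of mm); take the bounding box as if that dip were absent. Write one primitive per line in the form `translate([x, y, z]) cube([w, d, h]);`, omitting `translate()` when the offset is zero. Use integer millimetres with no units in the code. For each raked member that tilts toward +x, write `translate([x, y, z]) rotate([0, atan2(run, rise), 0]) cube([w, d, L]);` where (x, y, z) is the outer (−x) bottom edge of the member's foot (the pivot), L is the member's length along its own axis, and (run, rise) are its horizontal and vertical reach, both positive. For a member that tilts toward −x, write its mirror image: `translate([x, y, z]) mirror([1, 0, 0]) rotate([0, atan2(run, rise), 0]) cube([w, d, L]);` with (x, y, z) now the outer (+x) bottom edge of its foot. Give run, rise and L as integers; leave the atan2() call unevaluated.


translate([352, 0, 660]) cube([89, 1201, 72]);
translate([0, 41, 0]) rotate([0, atan2(352, 660), 0]) cube([37, 35, 748]);
translate([793, 41, 0]) mirror([1, 0, 0]) rotate([0, atan2(352, 660), 0]) cube([37, 35, 748]);
translate([0, 1125, 0]) rotate([0, atan2(352, 660), 0]) cube([37, 35, 748]);
translate([793, 1125, 0]) mirror([1, 0, 0]) rotate([0, atan2(352, 660), 0]) cube([37, 35, 748]);


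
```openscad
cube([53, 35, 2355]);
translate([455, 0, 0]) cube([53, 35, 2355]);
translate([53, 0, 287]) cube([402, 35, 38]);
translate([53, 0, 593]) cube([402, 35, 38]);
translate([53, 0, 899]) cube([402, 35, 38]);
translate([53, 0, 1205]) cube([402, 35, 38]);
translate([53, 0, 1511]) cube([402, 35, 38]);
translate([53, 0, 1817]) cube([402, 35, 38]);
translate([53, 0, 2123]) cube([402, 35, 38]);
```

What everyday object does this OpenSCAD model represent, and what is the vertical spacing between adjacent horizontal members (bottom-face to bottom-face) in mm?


A ladder. The rung spacing is 306 mm.

Two tall 53×35 posts with 7 short bars between them — a ladder. Adjacent rungs sit at z = 287 and z = 593, so the spacing is 593 − 287 = 306 mm.


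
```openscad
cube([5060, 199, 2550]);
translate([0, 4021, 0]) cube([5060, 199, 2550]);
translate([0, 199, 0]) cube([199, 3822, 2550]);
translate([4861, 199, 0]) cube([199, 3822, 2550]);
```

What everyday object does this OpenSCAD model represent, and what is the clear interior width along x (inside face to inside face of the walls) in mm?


A house (or room) frame. The interior width is 4662 mm.

Four 2550 mm walls enclosing a rectangle with no floor or roof — a room or house frame. Outside width is 5060 mm and wall thickness is 199 mm, so the interior width is 5060 − 2 × 199 = 4662 mm.


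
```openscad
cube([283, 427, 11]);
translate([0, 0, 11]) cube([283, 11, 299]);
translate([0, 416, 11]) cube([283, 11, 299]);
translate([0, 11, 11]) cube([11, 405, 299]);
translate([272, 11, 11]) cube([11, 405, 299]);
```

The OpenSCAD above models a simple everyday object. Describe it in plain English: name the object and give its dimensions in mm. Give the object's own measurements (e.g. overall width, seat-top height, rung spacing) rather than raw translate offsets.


An open-topped rectangular box: outside dimensions 283×427×310 mm, with a uniform wall and base thickness of 11 mm. The base is a full 283×427 slab on the floor; four walls sit on top of the base. The front and back walls (the −y and +y sides) span the full width; the two side walls fit between them.


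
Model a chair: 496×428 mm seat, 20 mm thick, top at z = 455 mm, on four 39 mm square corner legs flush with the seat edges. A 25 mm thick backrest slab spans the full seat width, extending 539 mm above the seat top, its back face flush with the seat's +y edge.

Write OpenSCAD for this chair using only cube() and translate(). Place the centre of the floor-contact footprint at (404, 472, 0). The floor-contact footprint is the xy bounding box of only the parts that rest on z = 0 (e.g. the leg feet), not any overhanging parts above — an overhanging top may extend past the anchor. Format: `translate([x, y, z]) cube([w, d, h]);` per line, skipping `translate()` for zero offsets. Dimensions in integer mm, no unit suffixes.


translate([156, 258, 435]) cube([496, 428, 20]);
translate([156, 258, 0]) cube([39, 39, 435]);
translate([613, 258, 0]) cube([39, 39, 435]);
translate([156, 647, 0]) cube([39, 39, 435]);
translate([613, 647, 0]) cube([39, 39, 435]);
translate([156, 661, 455]) cube([496, 25, 539]);


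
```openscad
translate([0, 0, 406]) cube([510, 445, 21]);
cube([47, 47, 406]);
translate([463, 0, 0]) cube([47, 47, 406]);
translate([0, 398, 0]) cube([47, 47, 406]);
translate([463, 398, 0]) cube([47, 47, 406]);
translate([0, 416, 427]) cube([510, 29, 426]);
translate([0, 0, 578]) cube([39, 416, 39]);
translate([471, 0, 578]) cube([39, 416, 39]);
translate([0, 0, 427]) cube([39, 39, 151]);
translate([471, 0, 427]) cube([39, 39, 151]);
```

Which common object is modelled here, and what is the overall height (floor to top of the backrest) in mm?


A chair. The overall height is 853 mm.

A slab on four corner posts with a tall panel at the back — a chair. The seat slab sits at z = 406 with thickness 21, and the 426 mm backrest starts at the seat top, so the overall height is 406 + 21 + 426 = 853 mm.


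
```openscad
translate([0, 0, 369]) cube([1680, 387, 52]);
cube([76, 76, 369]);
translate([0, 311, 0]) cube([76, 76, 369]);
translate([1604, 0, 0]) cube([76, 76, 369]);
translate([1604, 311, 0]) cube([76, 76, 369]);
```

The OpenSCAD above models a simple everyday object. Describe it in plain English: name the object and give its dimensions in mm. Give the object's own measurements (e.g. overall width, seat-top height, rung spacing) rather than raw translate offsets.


A bench: a 1680×387 mm seat slab, 52 mm thick, top at z = 421 mm, on four 76×76 mm square legs flush with the seat corners and standing on z = 0.


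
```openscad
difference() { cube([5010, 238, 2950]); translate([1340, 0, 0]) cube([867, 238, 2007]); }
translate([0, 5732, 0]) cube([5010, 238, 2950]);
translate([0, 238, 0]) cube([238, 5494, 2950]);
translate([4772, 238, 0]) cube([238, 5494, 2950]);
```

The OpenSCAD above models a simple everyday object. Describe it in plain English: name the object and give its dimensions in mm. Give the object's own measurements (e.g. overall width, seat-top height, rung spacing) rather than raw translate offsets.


A single room: four walls, each 2950 mm tall and 238 mm thick, enclosing an outside footprint 5010×5970 mm (x × y), no floor or roof. The front and back walls (−y and +y sides) run the full x-width; the side walls fit between their inner faces. A door opening 867 mm wide and 2007 mm tall is cut through the front wall from the floor up, its −x edge 1340 mm from the wall's −x end.


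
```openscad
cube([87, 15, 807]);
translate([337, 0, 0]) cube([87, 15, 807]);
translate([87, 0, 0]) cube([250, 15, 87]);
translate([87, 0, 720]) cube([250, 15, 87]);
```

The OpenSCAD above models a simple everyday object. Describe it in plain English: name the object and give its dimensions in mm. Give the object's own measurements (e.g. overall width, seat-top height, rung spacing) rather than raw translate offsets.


A rectangular picture frame lying in the x–z plane (depth along y). The opening is 250 mm wide (x) by 633 mm tall (z), surrounded by a border 87 mm wide on all four sides. The frame is 15 mm deep and is made of two full-height vertical stiles with two horizontal rails fitted between them.


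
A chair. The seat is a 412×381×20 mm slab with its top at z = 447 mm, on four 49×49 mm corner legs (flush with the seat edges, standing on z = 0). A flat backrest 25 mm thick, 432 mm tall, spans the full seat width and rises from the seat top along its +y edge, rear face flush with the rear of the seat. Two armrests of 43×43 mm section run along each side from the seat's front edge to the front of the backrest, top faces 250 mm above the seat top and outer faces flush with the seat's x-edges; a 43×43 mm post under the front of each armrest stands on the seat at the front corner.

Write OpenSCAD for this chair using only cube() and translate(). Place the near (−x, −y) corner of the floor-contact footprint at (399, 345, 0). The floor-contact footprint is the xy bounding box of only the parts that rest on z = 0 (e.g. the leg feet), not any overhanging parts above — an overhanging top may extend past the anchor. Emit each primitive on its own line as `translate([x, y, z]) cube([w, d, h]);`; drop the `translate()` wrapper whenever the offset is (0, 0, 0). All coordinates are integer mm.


// leg_h = 447 - 20 = 427
// arm post h = 250 - 43 = 207
translate([399, 345, 427]) cube([412, 381, 20]);
translate([399, 345, 0]) cube([49, 49, 427]);
translate([762, 345, 0]) cube([49, 49, 427]);
translate([399, 677, 0]) cube([49, 49, 427]);
translate([762, 677, 0]) cube([49, 49, 427]);
translate([399, 701, 447]) cube([412, 25, 432]);
translate([399, 345, 654]) cube([43, 356, 43]);
translate([768, 345, 654]) cube([43, 356, 43]);
translate([399, 345, 447]) cube([43, 43, 207]);
translate([768, 345, 447]) cube([43, 43, 207]);


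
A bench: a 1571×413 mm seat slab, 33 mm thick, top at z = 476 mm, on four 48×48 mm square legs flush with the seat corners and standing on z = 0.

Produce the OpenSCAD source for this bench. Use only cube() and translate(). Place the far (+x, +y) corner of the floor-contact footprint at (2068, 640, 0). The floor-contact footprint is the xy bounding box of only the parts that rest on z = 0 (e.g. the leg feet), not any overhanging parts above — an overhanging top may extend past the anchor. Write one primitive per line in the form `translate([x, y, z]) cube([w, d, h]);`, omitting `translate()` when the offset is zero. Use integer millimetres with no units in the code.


translate([497, 227, 443]) cube([1571, 413, 33]);
translate([497, 227, 0]) cube([48, 48, 443]);
translate([497, 592, 0]) cube([48, 48, 443]);
translate([2020, 227, 0]) cube([48, 48, 443]);
translate([2020, 592, 0]) cube([48, 48, 443]);


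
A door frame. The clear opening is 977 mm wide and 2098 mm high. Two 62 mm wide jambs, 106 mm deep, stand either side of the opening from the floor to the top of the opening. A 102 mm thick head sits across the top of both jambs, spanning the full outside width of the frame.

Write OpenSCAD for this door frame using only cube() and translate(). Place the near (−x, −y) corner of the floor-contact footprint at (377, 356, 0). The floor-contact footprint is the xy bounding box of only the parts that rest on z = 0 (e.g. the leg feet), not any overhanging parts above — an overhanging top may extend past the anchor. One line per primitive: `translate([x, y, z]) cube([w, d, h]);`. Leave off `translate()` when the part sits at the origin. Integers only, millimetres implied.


translate([377, 356, 0]) cube([62, 106, 2098]);
translate([1416, 356, 0]) cube([62, 106, 2098]);
translate([377, 356, 2098]) cube([1101, 106, 102]);


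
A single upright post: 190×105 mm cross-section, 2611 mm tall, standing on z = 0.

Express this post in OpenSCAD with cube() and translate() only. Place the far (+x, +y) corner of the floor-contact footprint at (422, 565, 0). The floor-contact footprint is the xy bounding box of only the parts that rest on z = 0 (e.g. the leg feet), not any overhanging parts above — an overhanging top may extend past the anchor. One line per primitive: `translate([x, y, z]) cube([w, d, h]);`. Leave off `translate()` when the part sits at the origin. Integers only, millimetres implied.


translate([232, 460, 0]) cube([190, 105, 2611]);


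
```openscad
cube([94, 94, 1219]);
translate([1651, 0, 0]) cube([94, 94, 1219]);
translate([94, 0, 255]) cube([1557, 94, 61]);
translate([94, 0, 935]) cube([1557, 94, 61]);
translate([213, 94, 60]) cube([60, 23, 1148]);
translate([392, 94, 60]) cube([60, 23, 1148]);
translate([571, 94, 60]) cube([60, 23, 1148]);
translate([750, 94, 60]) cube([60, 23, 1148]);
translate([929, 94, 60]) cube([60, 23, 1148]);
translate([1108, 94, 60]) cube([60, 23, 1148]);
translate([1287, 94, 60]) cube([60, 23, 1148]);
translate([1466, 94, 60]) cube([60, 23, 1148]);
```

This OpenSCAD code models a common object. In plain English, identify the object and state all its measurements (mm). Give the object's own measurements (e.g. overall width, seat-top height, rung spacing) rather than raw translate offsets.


A fence section. Two 94×94 mm posts, 1219 mm tall, stand on the floor with a clear span of 1557 mm between their inner faces. Two horizontal rails of 94×61 mm section span the gap between the posts with their undersides at z = 255 mm and z = 935 mm, flush with the posts' −y face. 8 pickets, each 60 mm wide, 23 mm thick and 1148 mm tall, are fixed to the +y face of the rails with their bottoms at z = 60 mm, spaced across the span with a 119 mm gap after the −x post and between neighbouring pickets, with 125 mm left before the +x post.


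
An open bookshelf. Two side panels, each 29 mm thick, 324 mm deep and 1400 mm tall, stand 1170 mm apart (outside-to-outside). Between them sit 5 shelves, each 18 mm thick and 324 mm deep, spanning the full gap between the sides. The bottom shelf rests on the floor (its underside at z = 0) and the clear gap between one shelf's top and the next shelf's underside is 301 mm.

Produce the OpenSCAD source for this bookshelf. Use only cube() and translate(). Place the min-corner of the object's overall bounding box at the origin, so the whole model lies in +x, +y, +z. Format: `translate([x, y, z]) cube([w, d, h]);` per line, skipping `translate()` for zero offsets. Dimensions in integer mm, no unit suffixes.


cube([29, 324, 1400]);
translate([1141, 0, 0]) cube([29, 324, 1400]);
translate([29, 0, 0]) cube([1112, 324, 18]);
translate([29, 0, 319]) cube([1112, 324, 18]);
translate([29, 0, 638]) cube([1112, 324, 18]);
translate([29, 0, 957]) cube([1112, 324, 18]);
translate([29, 0, 1276]) cube([1112, 324, 18]);


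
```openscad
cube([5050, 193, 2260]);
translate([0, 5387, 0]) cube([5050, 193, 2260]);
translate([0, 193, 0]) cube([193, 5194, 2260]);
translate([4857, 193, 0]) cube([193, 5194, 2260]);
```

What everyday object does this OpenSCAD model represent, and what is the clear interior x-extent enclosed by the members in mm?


A house (or room) frame. The interior width is 4664 mm.

Four 2260 mm walls enclosing a rectangle with no floor or roof — a room or house frame. Outside width is 5050 mm and wall thickness is 193 mm, so the interior width is 5050 − 2 × 193 = 4664 mm.


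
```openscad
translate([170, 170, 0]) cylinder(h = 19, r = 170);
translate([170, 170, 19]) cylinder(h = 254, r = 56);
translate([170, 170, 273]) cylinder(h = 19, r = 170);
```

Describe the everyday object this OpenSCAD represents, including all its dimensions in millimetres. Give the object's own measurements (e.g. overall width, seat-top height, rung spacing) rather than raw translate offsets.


A spool: two coaxial disc flanges of radius 170 mm and thickness 19 mm, joined by a core cylinder of radius 56 mm and height 254 mm. The lower flange rests on z = 0 and the three cylinders share a vertical axis.


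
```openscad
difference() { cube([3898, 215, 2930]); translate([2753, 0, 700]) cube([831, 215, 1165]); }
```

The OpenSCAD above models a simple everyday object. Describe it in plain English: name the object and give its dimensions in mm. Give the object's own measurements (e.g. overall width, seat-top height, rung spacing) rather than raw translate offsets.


A wall 3898 mm long (x), 215 mm thick (y), 2930 mm tall, with a rectangular window opening cut through it. The opening is 831 mm wide and 1165 mm tall; its sill is at z = 700 mm and its near (−x) edge is 2753 mm from the wall's −x end. The opening passes through the full wall thickness.


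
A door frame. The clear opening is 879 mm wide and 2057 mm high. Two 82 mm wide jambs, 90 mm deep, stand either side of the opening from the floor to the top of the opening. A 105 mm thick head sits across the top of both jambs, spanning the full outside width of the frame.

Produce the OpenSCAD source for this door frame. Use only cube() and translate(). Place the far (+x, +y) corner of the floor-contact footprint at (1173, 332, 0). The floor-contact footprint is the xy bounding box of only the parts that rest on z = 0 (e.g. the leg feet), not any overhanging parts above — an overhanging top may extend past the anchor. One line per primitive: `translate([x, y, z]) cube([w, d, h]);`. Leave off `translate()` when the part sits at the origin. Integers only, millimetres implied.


translate([130, 242, 0]) cube([82, 90, 2057]);
translate([1091, 242, 0]) cube([82, 90, 2057]);
translate([130, 242, 2057]) cube([1043, 90, 105]);


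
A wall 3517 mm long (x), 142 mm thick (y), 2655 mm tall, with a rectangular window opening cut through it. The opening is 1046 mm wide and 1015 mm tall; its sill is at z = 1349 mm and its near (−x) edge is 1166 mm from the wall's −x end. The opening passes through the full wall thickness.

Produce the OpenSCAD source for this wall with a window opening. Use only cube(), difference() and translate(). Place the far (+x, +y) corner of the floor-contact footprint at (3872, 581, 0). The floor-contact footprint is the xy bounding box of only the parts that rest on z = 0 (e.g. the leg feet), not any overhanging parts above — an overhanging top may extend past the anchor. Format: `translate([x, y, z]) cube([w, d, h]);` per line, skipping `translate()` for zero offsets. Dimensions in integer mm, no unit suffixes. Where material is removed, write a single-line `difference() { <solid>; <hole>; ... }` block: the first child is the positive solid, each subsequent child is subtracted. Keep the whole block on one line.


difference() { translate([355, 439, 0]) cube([3517, 142, 2655]); translate([1521, 439, 1349]) cube([1046, 142, 1015]); }


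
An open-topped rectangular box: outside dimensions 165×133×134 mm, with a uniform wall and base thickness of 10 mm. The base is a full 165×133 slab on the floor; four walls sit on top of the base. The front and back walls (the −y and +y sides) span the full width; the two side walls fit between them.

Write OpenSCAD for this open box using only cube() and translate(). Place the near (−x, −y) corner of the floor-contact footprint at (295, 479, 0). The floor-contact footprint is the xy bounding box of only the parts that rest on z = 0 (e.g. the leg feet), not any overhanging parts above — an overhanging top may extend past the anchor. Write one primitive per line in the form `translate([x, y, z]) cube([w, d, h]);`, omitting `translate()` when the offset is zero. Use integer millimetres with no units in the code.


translate([295, 479, 0]) cube([165, 133, 10]);
translate([295, 479, 10]) cube([165, 10, 124]);
translate([295, 602, 10]) cube([165, 10, 124]);
translate([295, 489, 10]) cube([10, 113, 124]);
translate([450, 489, 10]) cube([10, 113, 124]);


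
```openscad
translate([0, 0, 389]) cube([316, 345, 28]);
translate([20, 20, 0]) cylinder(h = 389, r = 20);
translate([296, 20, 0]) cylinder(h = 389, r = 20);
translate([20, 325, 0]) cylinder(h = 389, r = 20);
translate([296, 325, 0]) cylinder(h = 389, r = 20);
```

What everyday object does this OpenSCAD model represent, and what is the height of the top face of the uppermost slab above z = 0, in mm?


A stool. The seat height is 417 mm.

A 316×345×28 slab at z = 389 on four corner cylinders — a stool. The seat top is 389 + 28 = 417 mm.


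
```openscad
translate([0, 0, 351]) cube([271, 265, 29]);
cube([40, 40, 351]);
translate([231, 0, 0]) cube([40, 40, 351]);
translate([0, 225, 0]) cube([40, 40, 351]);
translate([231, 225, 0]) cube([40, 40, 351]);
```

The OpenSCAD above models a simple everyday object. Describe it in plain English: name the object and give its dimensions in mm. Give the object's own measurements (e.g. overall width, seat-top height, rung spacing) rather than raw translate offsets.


A four-legged stool. The seat is a 271×265×29 mm slab whose top surface is at z = 380 mm; four square legs, each 40×40 mm in cross-section, run from the floor (z = 0) to the underside of the seat, each flush with a corner of the seat.


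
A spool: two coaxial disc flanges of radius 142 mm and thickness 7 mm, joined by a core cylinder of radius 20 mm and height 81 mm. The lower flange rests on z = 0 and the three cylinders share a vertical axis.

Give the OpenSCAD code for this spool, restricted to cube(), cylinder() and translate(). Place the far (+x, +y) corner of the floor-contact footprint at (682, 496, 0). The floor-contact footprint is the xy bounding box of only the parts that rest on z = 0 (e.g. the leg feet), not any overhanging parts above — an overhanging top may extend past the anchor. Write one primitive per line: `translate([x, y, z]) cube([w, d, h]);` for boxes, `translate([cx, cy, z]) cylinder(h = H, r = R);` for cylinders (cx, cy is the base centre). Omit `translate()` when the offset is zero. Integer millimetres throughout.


translate([540, 354, 0]) cylinder(h = 7, r = 142);
translate([540, 354, 7]) cylinder(h = 81, r = 20);
translate([540, 354, 88]) cylinder(h = 7, r = 142);


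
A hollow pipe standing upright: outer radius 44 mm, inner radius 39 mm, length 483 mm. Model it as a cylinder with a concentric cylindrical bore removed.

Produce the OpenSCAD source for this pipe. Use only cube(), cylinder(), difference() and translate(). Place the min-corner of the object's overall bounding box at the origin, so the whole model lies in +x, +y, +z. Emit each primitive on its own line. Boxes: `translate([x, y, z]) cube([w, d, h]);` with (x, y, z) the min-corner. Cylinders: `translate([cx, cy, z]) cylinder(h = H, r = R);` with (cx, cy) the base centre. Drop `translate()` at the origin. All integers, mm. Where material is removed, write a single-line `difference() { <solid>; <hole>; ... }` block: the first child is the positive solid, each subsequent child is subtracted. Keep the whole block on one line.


difference() { translate([44, 44, 0]) cylinder(h = 483, r = 44); translate([44, 44, 0]) cylinder(h = 483, r = 39); }


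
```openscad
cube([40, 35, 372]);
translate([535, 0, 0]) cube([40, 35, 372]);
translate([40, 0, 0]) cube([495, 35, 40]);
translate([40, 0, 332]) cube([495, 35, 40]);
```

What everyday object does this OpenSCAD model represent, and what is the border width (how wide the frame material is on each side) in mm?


A picture frame. The border width is 40 mm.

Four thin pieces enclosing a rectangular opening — a picture frame. The two full-height stiles are 372 mm tall; the top rail sits at z = 332 and is 40 mm tall, so the border above the opening is 372 − 332 = 40 mm, matching the stile x-width.


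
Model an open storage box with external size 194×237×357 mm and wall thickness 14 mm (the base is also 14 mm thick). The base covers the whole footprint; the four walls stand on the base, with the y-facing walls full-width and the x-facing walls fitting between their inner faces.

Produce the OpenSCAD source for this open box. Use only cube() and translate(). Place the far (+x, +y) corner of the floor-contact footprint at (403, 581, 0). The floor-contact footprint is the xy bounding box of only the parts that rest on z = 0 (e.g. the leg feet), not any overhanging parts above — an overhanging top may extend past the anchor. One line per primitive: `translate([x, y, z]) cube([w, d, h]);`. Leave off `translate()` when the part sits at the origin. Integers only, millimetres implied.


translate([209, 344, 0]) cube([194, 237, 14]);
translate([209, 344, 14]) cube([194, 14, 343]);
translate([209, 567, 14]) cube([194, 14, 343]);
translate([209, 358, 14]) cube([14, 209, 343]);
translate([389, 358, 14]) cube([14, 209, 343]);


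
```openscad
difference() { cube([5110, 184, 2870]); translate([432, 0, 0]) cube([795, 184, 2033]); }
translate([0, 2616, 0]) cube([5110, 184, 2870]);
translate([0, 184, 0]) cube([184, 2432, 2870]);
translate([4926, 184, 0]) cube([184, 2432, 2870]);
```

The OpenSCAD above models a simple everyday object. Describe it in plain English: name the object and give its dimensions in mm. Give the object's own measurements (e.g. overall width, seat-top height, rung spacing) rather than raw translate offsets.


A single room: four walls, each 2870 mm tall and 184 mm thick, enclosing an outside footprint 5110×2800 mm (x × y), no floor or roof. The front and back walls (−y and +y sides) run the full x-width; the side walls fit between their inner faces. A door opening 795 mm wide and 2033 mm tall is cut through the front wall from the floor up, its −x edge 432 mm from the wall's −x end.


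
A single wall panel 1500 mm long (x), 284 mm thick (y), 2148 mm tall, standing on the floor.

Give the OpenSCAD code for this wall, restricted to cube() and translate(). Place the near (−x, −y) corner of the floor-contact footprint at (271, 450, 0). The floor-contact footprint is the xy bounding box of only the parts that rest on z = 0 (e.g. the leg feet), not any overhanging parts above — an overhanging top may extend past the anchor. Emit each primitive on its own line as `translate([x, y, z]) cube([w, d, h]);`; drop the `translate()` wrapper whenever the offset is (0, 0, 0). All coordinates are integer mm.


translate([271, 450, 0]) cube([1500, 284, 2148]);


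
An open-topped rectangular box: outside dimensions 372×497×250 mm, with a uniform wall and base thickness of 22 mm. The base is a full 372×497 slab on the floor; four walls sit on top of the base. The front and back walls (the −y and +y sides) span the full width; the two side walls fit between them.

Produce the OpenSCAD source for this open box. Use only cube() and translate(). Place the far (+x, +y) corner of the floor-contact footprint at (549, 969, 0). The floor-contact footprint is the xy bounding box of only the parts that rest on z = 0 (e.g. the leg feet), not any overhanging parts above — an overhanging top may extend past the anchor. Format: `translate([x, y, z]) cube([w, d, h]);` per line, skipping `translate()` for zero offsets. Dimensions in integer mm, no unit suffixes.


translate([177, 472, 0]) cube([372, 497, 22]);
translate([177, 472, 22]) cube([372, 22, 228]);
translate([177, 947, 22]) cube([372, 22, 228]);
translate([177, 494, 22]) cube([22, 453, 228]);
translate([527, 494, 22]) cube([22, 453, 228]);


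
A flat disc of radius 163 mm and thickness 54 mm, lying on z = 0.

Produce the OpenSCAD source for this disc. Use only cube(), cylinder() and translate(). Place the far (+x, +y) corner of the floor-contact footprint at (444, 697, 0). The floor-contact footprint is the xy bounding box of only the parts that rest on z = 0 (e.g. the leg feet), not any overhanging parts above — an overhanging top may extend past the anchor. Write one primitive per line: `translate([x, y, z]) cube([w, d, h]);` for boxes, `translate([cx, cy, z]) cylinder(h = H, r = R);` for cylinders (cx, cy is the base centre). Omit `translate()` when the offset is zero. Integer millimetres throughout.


translate([281, 534, 0]) cylinder(h = 54, r = 163);


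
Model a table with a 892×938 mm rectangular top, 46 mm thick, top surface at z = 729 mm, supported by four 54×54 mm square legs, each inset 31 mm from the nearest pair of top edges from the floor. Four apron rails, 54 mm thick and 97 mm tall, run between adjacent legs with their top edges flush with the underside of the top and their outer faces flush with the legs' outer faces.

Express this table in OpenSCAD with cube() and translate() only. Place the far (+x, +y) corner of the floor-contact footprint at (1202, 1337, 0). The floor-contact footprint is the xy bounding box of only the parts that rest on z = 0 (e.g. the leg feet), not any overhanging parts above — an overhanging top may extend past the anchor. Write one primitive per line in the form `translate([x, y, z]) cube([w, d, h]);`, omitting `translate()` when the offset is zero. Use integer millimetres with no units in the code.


translate([341, 430, 683]) cube([892, 938, 46]);
translate([372, 461, 0]) cube([54, 54, 683]);
translate([1148, 461, 0]) cube([54, 54, 683]);
translate([372, 1283, 0]) cube([54, 54, 683]);
translate([1148, 1283, 0]) cube([54, 54, 683]);
translate([426, 461, 586]) cube([722, 54, 97]);
translate([426, 1283, 586]) cube([722, 54, 97]);
translate([372, 515, 586]) cube([54, 768, 97]);
translate([1148, 515, 586]) cube([54, 768, 97]);


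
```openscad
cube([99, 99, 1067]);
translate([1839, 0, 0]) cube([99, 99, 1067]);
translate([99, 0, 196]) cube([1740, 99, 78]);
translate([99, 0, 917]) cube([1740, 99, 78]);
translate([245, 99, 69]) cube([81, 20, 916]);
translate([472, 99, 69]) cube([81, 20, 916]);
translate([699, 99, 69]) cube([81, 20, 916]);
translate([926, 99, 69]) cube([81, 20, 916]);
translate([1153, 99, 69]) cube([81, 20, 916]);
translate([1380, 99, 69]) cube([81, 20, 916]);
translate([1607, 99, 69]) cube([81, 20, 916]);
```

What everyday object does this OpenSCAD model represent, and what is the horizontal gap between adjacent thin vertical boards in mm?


A fence section. The picket gap is 146 mm.

Two posts, two rails, 7 pickets — a fence section. Span 1740 mm holds 7 pickets of 81 mm with 8 equal gaps: ⌊(1740 − 7·81) / 8⌋ = 146 mm.


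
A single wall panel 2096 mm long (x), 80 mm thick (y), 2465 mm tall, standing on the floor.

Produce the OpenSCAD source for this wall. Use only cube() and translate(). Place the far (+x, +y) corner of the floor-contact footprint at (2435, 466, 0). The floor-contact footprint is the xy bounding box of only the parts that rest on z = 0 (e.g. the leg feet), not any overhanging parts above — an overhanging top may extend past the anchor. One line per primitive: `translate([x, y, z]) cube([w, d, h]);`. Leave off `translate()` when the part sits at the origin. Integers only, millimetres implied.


translate([339, 386, 0]) cube([2096, 80, 2465]);


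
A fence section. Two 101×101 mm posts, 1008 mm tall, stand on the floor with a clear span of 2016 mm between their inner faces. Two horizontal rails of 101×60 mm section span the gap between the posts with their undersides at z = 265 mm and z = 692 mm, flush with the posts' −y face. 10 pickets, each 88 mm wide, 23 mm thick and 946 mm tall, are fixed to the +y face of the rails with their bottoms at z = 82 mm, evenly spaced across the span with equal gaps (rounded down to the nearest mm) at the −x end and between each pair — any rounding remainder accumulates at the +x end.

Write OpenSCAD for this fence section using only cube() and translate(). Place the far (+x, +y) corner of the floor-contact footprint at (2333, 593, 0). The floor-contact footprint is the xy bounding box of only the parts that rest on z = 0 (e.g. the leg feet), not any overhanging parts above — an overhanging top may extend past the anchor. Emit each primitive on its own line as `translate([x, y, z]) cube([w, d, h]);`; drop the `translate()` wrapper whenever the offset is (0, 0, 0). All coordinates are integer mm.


translate([115, 492, 0]) cube([101, 101, 1008]);
translate([2232, 492, 0]) cube([101, 101, 1008]);
translate([216, 492, 265]) cube([2016, 101, 60]);
translate([216, 492, 692]) cube([2016, 101, 60]);
translate([319, 593, 82]) cube([88, 23, 946]);
translate([510, 593, 82]) cube([88, 23, 946]);
translate([701, 593, 82]) cube([88, 23, 946]);
translate([892, 593, 82]) cube([88, 23, 946]);
translate([1083, 593, 82]) cube([88, 23, 946]);
translate([1274, 593, 82]) cube([88, 23, 946]);
translate([1465, 593, 82]) cube([88, 23, 946]);
translate([1656, 593, 82]) cube([88, 23, 946]);
translate([1847, 593, 82]) cube([88, 23, 946]);
translate([2038, 593, 82]) cube([88, 23, 946]);


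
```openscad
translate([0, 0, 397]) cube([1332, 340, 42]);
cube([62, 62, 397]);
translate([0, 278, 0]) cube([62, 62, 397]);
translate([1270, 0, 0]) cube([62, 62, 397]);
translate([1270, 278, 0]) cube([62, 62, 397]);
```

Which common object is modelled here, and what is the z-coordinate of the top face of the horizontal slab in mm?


A bench. The seat-top height is 439 mm.

A long slab on four corner posts — a bench. The slab sits at z = 397 with thickness 42, so the top is 397 + 42 = 439 mm.


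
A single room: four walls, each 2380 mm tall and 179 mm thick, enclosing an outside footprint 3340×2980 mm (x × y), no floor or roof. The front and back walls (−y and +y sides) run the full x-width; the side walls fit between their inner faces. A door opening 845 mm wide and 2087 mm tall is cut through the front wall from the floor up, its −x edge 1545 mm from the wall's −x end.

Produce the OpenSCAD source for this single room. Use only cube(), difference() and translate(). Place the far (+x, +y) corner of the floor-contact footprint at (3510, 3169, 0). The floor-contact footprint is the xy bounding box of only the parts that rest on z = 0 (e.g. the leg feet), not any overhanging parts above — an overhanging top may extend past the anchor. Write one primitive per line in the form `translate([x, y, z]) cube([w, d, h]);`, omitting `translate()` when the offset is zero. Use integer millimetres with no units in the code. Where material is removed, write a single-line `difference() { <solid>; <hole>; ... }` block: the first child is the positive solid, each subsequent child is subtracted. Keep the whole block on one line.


difference() { translate([170, 189, 0]) cube([3340, 179, 2380]); translate([1715, 189, 0]) cube([845, 179, 2087]); }
translate([170, 2990, 0]) cube([3340, 179, 2380]);
translate([170, 368, 0]) cube([179, 2622, 2380]);
translate([3331, 368, 0]) cube([179, 2622, 2380]);


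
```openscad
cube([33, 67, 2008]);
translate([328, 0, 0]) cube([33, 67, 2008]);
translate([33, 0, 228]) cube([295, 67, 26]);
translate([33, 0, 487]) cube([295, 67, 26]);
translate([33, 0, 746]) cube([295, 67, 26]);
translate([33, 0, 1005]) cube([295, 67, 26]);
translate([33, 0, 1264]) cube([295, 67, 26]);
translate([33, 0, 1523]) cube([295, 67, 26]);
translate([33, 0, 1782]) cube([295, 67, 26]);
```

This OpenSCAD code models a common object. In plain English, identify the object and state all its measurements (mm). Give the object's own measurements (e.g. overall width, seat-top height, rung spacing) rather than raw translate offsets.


A straight ladder. Two 33×67 mm vertical rails, 2008 mm tall, stand 361 mm apart (outside-to-outside) with their front faces coplanar on the −y side. 7 rungs, each 67 mm deep and 26 mm tall, span between the inner faces of the rails, front faces flush with the rails. The lowest rung's underside is at z = 228 mm and rungs are spaced 259 mm apart (underside to underside).


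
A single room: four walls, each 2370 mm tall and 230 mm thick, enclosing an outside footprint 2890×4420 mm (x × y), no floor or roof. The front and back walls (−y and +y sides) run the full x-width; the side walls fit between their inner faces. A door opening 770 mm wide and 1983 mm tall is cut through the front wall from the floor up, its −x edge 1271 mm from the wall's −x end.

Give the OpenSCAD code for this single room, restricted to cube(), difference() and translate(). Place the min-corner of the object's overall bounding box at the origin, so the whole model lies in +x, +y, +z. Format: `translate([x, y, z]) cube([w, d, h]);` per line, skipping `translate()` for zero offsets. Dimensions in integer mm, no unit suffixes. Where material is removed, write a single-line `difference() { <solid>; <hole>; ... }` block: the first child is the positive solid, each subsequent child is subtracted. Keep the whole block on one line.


difference() { cube([2890, 230, 2370]); translate([1271, 0, 0]) cube([770, 230, 1983]); }
translate([0, 4190, 0]) cube([2890, 230, 2370]);
translate([0, 230, 0]) cube([230, 3960, 2370]);
translate([2660, 230, 0]) cube([230, 3960, 2370]);


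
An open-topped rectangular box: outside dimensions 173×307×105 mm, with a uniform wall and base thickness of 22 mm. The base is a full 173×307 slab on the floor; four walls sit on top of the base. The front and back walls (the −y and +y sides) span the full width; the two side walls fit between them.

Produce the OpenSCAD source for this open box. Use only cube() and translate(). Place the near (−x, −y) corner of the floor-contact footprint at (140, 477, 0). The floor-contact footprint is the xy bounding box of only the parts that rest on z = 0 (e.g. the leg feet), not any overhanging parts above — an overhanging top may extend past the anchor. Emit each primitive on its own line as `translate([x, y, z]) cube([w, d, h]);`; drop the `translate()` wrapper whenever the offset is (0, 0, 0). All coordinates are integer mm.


translate([140, 477, 0]) cube([173, 307, 22]);
translate([140, 477, 22]) cube([173, 22, 83]);
translate([140, 762, 22]) cube([173, 22, 83]);
translate([140, 499, 22]) cube([22, 263, 83]);
translate([291, 499, 22]) cube([22, 263, 83]);


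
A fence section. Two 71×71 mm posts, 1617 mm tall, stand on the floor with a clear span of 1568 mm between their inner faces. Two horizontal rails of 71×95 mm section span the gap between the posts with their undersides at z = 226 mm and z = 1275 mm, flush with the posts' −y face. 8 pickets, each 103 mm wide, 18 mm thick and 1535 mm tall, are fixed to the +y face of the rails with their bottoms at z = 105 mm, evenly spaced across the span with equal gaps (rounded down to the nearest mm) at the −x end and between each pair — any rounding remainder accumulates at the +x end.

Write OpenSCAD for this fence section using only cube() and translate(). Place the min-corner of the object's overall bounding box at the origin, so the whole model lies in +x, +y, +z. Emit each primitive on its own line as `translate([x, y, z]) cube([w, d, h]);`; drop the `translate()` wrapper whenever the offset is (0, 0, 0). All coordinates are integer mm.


cube([71, 71, 1617]);
translate([1639, 0, 0]) cube([71, 71, 1617]);
translate([71, 0, 226]) cube([1568, 71, 95]);
translate([71, 0, 1275]) cube([1568, 71, 95]);
translate([153, 71, 105]) cube([103, 18, 1535]);
translate([338, 71, 105]) cube([103, 18, 1535]);
translate([523, 71, 105]) cube([103, 18, 1535]);
translate([708, 71, 105]) cube([103, 18, 1535]);
translate([893, 71, 105]) cube([103, 18, 1535]);
translate([1078, 71, 105]) cube([103, 18, 1535]);
translate([1263, 71, 105]) cube([103, 18, 1535]);
translate([1448, 71, 105]) cube([103, 18, 1535]);


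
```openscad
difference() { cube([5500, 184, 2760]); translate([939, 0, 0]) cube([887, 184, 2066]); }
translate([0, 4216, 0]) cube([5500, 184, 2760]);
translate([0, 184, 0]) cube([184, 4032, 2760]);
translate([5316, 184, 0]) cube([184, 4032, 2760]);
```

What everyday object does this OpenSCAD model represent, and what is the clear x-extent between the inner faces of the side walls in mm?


A single room. The interior width is 5132 mm.

Four walls enclosing a rectangle with a door in the front wall — a room. Outside width 5500 minus two 184 mm walls gives 5132 mm.


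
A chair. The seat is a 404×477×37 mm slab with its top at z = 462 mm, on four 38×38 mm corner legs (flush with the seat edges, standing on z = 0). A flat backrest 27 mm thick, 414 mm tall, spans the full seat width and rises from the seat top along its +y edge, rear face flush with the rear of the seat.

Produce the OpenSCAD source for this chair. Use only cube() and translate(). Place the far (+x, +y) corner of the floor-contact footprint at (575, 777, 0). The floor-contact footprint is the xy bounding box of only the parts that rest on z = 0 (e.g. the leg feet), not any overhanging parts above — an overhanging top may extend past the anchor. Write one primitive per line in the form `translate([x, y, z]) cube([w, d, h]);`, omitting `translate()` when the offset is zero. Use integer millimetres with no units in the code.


// leg_h = 462 - 37 = 425
translate([171, 300, 425]) cube([404, 477, 37]);
translate([171, 300, 0]) cube([38, 38, 425]);
translate([537, 300, 0]) cube([38, 38, 425]);
translate([171, 739, 0]) cube([38, 38, 425]);
translate([537, 739, 0]) cube([38, 38, 425]);
translate([171, 750, 462]) cube([404, 27, 414]);
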